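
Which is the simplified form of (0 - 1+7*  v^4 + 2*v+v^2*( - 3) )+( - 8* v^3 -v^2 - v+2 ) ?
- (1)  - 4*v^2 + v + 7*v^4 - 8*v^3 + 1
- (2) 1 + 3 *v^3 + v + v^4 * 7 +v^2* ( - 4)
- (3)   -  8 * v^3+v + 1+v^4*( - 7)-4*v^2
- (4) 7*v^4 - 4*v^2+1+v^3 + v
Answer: 1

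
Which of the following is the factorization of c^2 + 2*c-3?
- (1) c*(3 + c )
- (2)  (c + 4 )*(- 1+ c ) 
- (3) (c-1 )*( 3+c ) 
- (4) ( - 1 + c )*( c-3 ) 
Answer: 3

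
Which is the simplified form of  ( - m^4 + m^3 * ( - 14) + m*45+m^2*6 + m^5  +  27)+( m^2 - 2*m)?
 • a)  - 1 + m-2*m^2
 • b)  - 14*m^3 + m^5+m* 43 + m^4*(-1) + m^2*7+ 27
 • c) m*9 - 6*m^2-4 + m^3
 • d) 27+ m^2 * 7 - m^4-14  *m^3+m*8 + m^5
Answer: b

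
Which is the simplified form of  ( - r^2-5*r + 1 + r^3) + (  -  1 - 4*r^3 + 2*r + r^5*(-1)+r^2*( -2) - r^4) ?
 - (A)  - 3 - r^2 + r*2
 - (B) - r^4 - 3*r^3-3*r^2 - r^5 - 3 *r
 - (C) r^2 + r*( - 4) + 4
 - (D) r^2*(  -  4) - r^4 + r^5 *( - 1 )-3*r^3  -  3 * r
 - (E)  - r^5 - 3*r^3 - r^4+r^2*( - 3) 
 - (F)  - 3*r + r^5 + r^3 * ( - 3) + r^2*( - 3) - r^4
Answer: B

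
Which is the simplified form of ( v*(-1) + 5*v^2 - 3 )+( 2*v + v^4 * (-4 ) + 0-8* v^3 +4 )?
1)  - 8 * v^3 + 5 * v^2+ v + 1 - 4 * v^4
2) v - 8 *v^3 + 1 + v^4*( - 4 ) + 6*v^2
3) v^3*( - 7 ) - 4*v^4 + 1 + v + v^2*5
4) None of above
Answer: 1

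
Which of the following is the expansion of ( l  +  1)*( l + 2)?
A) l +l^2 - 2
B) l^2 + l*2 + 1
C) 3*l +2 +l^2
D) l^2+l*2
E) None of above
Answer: C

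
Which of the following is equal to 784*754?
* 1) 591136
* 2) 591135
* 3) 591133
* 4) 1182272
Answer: 1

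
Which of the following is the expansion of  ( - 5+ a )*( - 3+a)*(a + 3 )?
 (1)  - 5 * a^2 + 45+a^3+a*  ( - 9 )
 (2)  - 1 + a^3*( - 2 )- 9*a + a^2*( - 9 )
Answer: 1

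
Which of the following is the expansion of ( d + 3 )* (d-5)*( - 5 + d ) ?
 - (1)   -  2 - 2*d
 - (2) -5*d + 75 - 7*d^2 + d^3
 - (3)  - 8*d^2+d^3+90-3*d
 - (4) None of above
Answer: 2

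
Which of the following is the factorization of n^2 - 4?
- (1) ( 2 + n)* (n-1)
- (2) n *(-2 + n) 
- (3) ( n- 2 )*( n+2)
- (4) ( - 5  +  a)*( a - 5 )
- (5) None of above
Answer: 3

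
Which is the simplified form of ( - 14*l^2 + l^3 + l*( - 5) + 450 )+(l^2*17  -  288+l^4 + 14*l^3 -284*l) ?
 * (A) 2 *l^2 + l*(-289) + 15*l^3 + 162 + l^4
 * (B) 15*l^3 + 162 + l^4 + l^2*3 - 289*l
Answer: B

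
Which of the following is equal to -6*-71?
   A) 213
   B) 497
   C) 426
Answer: C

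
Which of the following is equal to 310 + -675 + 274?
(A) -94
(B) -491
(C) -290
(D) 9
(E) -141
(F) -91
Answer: F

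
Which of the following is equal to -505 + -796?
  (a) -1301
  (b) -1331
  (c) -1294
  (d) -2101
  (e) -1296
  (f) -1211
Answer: a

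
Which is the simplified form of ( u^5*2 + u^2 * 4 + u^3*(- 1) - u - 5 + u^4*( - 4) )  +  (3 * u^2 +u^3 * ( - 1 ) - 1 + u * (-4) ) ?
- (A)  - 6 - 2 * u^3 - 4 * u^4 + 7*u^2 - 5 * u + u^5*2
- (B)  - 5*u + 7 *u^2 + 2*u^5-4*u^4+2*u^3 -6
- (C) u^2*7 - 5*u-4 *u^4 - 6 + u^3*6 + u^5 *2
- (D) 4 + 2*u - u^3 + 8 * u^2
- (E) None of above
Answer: A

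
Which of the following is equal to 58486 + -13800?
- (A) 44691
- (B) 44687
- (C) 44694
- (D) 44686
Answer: D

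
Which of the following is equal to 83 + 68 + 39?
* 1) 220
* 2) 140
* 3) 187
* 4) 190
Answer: 4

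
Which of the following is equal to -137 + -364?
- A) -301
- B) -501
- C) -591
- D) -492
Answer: B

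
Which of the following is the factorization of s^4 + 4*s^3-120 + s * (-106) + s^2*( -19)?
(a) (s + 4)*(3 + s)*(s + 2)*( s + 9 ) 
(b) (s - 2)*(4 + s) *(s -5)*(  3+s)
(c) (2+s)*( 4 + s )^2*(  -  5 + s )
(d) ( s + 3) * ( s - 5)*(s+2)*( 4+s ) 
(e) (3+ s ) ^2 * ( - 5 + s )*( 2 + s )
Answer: d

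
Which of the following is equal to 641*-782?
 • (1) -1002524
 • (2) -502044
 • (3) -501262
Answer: 3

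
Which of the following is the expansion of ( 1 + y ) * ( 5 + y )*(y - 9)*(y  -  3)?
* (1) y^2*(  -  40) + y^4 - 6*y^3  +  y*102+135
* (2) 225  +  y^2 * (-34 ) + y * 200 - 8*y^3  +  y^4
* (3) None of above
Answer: 1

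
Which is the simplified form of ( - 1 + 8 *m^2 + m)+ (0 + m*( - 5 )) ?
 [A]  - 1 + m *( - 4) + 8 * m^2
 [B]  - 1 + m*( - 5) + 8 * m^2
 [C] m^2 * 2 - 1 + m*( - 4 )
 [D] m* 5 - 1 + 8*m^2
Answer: A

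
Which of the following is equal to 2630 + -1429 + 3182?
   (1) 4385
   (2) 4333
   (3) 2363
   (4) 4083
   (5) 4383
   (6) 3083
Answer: 5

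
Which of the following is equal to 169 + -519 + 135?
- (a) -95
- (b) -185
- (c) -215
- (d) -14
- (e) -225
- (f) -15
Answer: c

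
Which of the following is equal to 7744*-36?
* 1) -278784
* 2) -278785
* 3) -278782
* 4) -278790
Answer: 1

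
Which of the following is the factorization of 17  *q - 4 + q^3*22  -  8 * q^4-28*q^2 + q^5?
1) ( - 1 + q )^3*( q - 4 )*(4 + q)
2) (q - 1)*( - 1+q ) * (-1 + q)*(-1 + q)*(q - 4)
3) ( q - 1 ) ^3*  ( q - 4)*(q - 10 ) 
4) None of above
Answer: 2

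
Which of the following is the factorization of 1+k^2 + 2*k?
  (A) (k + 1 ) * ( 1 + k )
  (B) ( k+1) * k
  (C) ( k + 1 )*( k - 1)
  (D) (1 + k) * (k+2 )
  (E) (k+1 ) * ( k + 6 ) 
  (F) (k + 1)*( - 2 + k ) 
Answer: A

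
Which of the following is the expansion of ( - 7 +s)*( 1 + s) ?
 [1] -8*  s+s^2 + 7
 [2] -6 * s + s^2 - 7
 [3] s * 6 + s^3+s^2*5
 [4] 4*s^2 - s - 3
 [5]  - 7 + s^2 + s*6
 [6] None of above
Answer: 2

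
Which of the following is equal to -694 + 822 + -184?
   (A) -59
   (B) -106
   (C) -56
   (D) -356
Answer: C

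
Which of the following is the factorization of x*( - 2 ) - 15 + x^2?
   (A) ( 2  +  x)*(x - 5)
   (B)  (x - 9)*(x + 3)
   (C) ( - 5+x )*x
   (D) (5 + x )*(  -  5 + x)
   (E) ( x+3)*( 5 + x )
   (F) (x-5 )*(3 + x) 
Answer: F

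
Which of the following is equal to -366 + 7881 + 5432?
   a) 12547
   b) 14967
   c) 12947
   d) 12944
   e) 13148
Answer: c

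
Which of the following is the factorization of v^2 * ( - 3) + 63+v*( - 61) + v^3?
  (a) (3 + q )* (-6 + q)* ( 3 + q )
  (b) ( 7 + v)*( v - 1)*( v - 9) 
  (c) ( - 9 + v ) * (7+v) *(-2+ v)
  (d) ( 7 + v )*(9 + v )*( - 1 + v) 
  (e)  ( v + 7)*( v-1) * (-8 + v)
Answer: b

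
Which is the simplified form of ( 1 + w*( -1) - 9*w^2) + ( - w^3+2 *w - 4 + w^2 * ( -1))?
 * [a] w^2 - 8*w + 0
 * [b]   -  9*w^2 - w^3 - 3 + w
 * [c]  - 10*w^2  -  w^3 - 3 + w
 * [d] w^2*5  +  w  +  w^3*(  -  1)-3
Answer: c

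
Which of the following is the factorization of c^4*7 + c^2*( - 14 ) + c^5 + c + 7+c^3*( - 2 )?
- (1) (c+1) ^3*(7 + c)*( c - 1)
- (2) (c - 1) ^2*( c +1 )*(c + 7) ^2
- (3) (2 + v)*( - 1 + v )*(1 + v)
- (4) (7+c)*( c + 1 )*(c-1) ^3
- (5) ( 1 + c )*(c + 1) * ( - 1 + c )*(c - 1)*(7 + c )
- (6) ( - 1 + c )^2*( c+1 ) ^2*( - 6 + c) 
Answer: 5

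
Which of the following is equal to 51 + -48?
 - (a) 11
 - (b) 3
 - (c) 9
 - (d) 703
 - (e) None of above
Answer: b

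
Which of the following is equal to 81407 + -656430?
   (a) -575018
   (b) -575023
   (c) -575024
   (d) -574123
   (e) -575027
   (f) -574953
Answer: b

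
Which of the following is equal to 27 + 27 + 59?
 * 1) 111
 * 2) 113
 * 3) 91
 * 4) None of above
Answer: 2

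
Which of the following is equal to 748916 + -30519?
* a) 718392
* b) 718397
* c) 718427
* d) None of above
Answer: b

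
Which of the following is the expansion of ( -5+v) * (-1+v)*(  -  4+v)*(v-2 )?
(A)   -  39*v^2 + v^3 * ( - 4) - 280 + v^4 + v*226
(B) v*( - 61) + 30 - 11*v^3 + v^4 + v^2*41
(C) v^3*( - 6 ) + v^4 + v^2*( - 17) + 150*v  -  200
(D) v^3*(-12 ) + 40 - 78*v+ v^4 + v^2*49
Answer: D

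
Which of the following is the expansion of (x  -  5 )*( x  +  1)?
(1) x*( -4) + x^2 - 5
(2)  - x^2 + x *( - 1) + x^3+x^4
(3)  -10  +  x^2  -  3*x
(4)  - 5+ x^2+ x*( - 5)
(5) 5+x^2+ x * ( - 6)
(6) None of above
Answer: 1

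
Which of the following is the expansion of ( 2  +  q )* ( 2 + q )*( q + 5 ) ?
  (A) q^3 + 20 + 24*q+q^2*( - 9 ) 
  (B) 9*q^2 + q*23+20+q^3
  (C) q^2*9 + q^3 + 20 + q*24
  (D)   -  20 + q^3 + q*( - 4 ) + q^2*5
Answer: C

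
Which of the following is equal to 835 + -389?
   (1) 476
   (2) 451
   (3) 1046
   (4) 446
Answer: 4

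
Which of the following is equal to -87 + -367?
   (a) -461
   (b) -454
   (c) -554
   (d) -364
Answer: b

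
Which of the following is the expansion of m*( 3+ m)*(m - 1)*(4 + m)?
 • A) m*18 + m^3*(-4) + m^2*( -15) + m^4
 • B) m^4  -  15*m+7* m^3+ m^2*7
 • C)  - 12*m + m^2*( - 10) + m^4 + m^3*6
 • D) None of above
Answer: D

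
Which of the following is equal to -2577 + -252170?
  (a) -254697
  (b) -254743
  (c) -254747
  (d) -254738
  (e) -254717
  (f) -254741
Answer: c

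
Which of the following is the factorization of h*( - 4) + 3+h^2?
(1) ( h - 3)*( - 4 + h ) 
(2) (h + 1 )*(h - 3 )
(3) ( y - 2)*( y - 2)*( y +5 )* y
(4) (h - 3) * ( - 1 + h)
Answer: 4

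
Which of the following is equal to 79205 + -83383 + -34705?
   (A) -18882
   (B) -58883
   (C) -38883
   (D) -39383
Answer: C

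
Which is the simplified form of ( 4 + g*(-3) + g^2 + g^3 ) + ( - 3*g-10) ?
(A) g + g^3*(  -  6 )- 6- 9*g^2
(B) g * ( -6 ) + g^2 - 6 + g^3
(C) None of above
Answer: B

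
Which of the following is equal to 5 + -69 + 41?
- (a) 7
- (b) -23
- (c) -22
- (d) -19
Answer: b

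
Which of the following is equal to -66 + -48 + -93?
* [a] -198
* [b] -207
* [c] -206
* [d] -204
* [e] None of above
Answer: b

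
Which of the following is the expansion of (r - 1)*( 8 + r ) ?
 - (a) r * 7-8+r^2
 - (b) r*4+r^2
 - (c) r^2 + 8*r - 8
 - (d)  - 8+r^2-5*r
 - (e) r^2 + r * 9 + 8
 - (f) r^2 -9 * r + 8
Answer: a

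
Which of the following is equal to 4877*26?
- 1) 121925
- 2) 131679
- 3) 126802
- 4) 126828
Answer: 3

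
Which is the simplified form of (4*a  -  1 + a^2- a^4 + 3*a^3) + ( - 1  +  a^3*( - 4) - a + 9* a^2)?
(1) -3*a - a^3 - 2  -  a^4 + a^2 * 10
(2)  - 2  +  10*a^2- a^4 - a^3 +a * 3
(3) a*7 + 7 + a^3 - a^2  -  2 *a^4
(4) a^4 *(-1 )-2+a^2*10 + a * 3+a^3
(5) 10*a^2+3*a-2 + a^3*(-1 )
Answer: 2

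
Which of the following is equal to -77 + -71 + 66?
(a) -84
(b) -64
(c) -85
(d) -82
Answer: d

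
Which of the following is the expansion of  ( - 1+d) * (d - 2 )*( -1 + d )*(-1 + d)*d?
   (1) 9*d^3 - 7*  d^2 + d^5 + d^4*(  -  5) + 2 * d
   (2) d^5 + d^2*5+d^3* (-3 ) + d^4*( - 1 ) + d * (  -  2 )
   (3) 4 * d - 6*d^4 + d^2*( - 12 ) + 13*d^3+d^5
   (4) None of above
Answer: 1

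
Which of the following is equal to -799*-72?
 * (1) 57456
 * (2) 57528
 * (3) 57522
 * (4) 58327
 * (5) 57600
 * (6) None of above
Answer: 2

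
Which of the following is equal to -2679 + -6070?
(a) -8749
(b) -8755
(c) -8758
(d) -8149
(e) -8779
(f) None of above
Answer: a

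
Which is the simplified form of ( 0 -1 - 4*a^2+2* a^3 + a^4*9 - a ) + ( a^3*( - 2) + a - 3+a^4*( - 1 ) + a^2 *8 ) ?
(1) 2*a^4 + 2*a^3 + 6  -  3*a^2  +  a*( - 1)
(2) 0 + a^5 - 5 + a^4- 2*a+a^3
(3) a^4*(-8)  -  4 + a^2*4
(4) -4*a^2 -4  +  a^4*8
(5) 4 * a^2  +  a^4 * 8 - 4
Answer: 5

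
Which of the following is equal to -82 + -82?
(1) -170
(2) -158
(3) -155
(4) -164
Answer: 4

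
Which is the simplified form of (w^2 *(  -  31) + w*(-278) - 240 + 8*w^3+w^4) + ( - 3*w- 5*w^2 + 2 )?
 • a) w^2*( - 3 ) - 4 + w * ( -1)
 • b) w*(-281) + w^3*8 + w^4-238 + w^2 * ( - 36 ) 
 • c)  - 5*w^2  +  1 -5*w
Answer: b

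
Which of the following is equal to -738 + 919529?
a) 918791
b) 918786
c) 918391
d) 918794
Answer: a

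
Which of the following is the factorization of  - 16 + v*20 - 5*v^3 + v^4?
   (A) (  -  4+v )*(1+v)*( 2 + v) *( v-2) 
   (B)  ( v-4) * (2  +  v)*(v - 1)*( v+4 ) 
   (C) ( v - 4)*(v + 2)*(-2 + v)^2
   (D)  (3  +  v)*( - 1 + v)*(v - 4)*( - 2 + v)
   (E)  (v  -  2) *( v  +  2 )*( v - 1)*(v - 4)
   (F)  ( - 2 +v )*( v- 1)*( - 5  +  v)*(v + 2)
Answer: E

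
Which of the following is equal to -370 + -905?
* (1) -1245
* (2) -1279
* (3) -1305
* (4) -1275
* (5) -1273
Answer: 4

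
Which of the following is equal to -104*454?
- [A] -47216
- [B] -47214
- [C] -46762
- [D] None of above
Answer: A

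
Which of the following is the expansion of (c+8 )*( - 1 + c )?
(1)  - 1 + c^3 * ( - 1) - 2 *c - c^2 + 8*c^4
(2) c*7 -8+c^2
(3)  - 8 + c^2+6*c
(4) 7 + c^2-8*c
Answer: 2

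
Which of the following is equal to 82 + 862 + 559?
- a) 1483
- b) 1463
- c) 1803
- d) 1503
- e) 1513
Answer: d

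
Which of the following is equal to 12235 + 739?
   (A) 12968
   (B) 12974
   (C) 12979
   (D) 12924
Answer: B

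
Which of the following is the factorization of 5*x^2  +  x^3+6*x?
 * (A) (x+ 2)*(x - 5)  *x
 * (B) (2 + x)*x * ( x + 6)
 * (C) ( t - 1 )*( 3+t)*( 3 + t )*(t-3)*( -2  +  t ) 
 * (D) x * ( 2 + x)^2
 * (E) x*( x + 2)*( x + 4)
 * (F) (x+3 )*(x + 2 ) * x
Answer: F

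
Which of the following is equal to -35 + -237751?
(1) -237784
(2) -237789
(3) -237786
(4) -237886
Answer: 3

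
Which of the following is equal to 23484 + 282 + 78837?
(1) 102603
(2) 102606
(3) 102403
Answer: 1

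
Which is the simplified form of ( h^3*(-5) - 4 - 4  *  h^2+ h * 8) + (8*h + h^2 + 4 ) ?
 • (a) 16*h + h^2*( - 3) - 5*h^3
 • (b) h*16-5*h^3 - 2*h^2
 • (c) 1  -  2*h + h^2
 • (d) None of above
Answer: a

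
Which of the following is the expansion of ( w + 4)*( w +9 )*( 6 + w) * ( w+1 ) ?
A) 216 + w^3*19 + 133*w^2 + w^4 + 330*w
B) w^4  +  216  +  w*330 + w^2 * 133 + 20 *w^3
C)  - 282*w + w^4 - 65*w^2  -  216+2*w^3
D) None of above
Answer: B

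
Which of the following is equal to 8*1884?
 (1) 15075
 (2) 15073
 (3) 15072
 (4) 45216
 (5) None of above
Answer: 3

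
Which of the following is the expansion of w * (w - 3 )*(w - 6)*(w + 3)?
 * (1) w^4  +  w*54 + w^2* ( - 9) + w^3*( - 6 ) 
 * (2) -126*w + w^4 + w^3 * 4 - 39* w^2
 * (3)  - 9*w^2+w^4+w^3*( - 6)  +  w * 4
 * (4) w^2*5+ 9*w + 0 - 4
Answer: 1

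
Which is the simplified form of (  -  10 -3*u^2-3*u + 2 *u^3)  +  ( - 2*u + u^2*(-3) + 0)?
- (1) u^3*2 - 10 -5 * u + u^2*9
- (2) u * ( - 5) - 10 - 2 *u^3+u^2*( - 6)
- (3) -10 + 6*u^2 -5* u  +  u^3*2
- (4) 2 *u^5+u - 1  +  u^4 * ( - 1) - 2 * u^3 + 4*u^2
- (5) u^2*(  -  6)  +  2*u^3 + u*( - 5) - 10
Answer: 5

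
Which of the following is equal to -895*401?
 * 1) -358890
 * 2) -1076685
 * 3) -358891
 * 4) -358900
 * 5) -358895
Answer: 5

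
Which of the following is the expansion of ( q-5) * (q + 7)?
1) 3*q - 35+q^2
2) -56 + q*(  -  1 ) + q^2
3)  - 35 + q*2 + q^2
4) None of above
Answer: 3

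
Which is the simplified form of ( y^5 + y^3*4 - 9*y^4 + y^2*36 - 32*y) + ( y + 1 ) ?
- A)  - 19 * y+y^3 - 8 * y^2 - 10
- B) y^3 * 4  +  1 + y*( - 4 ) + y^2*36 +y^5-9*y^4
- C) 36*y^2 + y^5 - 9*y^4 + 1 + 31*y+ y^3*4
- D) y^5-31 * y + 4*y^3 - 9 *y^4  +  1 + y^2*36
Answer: D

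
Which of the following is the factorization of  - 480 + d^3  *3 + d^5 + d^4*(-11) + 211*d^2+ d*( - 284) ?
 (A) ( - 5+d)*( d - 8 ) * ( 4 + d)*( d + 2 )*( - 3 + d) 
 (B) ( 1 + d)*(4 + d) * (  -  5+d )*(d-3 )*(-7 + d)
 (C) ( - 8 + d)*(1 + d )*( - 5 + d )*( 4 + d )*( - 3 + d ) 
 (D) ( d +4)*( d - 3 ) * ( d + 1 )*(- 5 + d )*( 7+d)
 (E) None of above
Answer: C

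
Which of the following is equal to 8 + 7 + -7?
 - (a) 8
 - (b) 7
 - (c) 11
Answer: a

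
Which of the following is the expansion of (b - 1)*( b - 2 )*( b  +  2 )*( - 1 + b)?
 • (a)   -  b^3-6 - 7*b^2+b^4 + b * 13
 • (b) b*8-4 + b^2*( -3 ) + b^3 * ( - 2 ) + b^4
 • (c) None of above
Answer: b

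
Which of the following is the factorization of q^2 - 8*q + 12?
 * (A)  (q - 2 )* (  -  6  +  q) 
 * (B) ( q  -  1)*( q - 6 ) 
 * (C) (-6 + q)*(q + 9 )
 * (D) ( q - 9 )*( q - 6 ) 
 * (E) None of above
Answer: A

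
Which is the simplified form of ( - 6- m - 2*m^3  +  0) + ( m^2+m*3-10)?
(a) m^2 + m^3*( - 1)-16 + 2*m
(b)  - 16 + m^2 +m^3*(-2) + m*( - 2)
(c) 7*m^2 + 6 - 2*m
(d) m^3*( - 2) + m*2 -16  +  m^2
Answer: d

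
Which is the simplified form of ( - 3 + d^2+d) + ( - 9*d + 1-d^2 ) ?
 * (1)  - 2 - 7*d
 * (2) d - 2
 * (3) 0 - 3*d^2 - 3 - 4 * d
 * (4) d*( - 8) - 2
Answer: 4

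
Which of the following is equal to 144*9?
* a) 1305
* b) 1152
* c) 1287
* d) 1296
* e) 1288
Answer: d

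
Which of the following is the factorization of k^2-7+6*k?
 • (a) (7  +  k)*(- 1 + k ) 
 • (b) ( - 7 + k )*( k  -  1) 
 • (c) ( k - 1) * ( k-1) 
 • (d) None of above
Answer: a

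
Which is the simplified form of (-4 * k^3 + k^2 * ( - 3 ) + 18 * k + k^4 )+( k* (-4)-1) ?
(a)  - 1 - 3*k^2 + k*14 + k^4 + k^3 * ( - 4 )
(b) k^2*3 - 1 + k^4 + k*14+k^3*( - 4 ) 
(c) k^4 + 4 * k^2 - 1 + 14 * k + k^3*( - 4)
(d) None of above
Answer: a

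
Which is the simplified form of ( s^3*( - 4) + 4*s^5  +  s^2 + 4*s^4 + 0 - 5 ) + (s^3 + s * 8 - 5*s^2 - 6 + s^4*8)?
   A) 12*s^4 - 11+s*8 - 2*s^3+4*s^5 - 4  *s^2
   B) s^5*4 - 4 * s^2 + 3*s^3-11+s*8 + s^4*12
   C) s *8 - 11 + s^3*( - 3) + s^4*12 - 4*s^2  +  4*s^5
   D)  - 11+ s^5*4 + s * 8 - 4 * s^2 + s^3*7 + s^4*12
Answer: C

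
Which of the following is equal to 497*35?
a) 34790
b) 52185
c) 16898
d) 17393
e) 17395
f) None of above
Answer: e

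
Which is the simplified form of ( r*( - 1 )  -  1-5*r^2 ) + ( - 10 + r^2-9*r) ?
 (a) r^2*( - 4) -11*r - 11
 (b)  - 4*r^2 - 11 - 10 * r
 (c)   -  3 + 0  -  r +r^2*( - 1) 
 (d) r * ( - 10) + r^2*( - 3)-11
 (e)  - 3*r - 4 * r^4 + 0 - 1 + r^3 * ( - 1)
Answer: b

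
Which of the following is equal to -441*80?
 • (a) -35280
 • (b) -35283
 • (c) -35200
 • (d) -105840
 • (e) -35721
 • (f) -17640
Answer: a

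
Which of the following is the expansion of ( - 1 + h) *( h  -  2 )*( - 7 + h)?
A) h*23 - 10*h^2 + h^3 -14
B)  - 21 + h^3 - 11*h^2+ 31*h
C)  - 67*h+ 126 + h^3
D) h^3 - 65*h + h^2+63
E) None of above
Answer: A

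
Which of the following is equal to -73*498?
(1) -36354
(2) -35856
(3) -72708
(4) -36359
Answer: 1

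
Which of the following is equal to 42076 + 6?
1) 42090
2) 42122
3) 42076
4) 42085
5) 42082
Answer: 5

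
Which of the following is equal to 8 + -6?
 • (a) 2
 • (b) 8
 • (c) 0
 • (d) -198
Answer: a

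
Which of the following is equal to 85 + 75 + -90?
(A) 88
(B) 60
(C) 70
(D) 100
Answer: C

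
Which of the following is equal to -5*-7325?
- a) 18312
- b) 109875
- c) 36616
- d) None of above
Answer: d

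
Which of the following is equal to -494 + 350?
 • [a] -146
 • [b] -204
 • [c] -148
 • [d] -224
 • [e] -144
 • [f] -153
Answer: e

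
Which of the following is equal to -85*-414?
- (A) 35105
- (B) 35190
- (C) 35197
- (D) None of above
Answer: B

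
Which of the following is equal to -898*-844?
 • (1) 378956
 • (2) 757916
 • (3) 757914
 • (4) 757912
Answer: 4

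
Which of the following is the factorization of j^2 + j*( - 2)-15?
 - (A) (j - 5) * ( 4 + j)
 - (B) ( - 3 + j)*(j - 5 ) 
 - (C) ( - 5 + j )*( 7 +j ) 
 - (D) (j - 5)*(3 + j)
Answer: D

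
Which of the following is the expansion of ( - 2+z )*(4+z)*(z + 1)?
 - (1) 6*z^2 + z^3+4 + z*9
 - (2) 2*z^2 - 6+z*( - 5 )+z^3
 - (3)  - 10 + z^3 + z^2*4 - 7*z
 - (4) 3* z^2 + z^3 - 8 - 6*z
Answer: 4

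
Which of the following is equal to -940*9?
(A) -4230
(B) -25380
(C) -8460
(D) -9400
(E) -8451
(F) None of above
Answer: C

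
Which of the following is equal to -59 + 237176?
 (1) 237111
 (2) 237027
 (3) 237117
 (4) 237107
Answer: 3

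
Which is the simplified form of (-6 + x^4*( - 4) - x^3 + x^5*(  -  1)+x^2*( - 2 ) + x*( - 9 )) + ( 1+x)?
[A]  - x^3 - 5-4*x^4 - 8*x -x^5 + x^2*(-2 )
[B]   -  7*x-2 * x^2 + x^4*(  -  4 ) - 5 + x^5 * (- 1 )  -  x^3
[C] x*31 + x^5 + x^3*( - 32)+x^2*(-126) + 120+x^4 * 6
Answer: A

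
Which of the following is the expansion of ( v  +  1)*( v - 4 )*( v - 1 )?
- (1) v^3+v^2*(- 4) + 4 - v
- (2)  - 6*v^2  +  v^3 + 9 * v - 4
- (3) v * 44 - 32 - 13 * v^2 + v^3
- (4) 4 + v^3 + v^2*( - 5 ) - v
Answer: 1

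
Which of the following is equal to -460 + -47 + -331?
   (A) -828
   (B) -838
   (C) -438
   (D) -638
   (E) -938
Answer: B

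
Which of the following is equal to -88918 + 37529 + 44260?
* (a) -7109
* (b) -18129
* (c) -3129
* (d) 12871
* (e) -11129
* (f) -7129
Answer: f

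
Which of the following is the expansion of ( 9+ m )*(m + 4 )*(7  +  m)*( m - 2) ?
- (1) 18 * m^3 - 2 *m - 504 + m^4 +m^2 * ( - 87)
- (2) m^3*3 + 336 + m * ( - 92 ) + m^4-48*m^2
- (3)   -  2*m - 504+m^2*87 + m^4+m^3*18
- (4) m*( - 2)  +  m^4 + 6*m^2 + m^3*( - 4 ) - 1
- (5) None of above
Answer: 3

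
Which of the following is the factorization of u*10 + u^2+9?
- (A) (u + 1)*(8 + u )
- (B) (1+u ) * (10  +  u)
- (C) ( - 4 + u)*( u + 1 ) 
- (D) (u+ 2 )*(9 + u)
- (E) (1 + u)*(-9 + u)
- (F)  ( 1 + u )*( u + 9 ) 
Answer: F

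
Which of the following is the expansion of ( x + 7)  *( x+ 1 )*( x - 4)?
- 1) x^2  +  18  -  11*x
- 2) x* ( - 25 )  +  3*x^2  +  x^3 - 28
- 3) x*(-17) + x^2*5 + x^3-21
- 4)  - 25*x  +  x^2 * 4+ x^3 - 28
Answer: 4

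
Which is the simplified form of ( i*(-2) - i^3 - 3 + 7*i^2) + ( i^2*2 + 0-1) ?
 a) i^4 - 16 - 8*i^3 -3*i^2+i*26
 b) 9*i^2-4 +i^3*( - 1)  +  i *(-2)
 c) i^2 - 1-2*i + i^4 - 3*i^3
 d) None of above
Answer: b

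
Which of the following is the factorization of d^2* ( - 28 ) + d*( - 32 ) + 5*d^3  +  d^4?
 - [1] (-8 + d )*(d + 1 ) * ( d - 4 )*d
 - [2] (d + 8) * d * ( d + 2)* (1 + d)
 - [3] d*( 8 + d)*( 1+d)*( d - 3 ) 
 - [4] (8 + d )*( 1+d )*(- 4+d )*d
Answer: 4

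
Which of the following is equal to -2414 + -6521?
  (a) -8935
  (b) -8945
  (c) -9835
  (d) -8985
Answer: a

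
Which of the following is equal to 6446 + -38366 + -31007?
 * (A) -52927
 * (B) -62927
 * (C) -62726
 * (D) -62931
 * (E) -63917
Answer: B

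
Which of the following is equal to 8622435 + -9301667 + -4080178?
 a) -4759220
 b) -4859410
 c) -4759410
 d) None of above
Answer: c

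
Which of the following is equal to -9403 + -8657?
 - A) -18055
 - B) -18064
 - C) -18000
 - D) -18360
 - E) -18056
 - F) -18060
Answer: F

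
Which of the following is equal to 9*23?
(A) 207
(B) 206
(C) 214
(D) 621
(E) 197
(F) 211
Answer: A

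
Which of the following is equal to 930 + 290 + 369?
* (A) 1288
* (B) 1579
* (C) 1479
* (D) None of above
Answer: D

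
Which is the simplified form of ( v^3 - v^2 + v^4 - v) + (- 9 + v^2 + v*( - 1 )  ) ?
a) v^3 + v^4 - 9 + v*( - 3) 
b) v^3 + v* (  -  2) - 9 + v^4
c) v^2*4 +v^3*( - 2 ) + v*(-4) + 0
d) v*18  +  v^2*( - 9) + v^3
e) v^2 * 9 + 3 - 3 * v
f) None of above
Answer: b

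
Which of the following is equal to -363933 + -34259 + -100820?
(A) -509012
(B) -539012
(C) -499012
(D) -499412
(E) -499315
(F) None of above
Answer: C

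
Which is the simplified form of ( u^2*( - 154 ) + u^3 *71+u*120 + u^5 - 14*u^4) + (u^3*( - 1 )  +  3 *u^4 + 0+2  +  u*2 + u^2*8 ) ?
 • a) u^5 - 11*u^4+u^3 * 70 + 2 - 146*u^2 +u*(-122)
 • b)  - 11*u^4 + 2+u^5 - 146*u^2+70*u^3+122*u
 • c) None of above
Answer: b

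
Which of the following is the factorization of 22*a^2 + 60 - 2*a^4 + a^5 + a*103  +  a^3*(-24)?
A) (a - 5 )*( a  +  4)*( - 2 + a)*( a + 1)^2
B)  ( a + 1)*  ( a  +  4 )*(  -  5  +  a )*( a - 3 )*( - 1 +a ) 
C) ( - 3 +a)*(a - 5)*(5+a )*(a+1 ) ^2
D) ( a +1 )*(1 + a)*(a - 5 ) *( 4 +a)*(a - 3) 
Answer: D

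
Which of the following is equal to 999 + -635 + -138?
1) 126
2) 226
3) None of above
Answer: 2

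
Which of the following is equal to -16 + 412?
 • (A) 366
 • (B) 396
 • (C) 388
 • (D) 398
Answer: B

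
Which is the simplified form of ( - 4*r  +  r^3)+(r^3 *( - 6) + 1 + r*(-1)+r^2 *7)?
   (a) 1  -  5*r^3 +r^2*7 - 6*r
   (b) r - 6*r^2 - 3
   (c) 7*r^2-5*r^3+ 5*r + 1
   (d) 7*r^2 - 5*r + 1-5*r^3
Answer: d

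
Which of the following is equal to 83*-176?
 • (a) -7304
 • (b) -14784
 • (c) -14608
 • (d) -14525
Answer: c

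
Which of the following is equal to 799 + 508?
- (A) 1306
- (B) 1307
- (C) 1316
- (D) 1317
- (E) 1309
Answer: B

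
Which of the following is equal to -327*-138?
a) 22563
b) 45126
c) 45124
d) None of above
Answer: b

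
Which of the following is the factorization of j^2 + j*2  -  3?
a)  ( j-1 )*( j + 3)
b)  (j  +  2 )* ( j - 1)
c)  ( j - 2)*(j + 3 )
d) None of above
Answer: a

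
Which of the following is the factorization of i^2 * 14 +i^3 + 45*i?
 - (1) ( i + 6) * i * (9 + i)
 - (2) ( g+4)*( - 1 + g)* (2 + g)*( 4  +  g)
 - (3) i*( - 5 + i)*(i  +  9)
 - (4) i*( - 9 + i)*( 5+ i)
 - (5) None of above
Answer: 5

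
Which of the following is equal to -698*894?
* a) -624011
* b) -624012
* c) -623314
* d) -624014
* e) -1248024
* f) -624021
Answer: b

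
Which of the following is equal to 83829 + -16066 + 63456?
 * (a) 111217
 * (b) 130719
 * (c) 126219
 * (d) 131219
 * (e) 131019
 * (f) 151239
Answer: d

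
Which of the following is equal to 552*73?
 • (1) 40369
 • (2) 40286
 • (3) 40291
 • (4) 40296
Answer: 4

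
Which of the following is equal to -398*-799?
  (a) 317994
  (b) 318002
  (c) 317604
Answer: b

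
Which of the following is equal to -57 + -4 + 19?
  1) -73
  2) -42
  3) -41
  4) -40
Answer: 2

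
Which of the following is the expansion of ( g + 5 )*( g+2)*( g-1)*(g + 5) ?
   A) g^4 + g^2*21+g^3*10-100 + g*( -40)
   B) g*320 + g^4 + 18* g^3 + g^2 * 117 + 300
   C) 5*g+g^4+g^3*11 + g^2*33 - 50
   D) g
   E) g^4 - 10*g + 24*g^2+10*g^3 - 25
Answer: C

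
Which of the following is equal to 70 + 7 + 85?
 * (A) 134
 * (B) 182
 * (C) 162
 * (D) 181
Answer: C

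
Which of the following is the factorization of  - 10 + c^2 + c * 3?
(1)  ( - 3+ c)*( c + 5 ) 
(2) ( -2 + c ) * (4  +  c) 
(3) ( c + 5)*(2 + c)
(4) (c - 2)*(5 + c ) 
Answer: 4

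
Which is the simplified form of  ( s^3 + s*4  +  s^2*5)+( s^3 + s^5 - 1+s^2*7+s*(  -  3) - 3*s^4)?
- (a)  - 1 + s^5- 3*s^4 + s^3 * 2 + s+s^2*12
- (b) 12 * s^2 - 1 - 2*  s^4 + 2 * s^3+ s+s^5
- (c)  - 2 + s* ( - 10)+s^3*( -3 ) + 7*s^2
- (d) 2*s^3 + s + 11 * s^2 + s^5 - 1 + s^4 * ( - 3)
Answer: a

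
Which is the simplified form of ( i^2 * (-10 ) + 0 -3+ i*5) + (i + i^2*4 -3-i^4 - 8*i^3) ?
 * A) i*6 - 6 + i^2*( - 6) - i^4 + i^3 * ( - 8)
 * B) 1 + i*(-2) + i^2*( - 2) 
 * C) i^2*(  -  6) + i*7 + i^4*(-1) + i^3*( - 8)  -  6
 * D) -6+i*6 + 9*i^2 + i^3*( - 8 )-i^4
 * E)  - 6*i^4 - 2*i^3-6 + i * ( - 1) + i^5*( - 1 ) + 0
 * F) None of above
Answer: A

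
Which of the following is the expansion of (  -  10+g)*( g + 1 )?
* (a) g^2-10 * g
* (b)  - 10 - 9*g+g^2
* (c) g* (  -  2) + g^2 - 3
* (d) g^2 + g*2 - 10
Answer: b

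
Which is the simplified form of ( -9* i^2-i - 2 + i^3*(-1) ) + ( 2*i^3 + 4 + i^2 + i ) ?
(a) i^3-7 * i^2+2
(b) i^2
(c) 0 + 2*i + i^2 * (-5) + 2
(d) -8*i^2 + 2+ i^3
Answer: d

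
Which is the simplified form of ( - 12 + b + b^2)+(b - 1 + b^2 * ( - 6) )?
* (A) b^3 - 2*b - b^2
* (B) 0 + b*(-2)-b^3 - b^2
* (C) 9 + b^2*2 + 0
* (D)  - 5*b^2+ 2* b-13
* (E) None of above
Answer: D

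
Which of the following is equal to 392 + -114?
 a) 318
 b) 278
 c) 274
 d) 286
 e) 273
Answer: b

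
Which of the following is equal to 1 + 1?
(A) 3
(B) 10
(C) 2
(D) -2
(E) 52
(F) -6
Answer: C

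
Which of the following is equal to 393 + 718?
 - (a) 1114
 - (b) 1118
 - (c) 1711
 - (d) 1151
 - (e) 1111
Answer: e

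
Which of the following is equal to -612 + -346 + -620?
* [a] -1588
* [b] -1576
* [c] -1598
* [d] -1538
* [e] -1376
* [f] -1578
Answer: f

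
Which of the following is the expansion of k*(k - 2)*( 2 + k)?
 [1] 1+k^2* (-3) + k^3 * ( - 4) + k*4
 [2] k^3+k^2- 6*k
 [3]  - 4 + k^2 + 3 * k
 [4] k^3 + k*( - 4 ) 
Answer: 4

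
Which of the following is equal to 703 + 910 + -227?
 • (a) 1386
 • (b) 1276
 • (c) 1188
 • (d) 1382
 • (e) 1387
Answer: a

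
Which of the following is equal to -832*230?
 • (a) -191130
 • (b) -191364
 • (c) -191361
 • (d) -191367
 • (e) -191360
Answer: e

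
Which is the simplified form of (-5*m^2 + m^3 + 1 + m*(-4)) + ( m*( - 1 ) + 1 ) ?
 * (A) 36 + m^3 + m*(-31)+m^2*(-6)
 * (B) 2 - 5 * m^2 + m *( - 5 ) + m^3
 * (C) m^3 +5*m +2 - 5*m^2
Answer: B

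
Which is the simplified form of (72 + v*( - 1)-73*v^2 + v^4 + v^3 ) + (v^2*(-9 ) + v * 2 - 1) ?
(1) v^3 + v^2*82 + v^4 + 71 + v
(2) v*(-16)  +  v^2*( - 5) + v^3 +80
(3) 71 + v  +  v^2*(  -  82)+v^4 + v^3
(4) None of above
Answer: 3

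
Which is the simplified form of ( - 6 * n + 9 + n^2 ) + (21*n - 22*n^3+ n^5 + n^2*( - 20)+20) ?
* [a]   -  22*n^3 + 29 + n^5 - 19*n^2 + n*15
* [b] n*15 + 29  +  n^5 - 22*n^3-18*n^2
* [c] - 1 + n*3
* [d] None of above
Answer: a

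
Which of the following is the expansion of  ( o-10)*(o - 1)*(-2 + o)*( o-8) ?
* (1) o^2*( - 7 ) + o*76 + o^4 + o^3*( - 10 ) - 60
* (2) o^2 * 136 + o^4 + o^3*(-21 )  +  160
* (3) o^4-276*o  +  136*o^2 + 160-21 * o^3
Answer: 3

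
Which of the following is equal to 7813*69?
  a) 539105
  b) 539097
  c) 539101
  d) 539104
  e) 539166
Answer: b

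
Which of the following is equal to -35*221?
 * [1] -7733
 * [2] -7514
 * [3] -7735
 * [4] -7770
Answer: 3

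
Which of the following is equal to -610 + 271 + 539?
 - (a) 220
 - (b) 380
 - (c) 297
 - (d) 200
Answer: d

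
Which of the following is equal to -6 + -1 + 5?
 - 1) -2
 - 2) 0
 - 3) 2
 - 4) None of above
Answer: 1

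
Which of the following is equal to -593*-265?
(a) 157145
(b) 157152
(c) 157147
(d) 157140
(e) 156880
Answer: a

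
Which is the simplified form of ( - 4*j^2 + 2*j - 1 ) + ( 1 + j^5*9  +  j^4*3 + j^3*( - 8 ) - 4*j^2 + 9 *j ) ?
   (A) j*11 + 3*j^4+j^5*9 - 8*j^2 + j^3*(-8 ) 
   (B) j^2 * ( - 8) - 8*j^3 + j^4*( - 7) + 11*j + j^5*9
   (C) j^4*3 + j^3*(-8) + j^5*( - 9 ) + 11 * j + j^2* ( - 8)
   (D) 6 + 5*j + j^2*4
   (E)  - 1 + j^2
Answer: A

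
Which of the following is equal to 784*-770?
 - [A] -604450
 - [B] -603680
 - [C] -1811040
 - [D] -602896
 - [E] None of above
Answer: B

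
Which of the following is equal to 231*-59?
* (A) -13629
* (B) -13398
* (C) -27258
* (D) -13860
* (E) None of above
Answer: A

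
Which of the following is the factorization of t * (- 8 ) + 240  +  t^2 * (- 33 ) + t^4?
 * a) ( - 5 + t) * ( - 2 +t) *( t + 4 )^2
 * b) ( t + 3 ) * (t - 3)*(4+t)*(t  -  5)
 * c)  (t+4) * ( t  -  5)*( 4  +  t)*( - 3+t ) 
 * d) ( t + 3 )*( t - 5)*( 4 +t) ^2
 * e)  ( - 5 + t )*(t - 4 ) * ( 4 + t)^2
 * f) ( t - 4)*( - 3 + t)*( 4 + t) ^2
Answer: c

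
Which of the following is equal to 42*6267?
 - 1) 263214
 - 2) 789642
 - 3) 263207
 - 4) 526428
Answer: 1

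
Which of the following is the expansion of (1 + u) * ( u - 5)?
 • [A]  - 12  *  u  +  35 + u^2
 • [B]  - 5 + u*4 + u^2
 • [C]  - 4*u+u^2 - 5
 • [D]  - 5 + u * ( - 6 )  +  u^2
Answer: C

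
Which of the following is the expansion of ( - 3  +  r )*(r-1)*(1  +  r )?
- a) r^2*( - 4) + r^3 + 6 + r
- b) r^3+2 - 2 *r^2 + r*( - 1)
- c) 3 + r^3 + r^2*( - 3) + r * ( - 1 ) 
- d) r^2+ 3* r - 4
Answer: c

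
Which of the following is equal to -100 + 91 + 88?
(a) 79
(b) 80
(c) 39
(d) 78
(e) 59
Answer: a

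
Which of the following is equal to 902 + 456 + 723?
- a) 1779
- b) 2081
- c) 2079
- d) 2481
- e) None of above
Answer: b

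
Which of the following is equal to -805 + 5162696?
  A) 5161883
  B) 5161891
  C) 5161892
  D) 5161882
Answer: B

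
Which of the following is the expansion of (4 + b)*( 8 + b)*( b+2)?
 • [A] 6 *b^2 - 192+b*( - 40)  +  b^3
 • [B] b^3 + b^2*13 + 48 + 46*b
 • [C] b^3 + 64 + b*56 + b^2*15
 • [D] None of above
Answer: D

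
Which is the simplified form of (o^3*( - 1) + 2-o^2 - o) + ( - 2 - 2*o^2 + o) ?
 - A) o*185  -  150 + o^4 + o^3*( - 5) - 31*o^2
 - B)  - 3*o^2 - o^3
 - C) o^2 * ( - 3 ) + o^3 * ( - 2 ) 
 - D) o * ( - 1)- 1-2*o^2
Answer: B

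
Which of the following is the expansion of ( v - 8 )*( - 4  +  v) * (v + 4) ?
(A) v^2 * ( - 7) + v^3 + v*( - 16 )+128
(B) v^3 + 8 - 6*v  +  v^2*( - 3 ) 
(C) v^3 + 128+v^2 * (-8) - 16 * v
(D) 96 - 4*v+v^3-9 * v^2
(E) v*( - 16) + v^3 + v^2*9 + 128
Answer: C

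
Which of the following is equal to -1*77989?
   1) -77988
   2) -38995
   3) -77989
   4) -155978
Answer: 3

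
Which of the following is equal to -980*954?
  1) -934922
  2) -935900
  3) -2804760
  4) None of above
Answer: 4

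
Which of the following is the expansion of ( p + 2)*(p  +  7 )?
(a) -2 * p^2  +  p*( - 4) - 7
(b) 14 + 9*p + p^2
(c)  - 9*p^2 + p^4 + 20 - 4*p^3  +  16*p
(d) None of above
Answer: b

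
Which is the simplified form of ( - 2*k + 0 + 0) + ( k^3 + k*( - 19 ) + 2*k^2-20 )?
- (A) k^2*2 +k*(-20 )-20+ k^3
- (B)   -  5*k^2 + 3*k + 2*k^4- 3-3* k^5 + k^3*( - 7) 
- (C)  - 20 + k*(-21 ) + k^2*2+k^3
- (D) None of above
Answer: C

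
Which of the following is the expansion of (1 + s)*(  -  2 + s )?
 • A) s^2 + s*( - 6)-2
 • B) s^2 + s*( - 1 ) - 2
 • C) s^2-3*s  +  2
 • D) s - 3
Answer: B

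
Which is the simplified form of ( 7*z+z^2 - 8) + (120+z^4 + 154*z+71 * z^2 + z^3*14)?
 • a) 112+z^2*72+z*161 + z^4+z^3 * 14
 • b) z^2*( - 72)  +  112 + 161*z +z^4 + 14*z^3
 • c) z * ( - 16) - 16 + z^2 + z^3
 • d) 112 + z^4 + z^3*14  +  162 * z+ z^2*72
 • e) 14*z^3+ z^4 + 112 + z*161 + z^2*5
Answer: a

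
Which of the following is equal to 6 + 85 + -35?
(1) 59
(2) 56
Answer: 2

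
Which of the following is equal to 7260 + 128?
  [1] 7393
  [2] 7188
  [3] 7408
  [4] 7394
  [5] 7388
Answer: 5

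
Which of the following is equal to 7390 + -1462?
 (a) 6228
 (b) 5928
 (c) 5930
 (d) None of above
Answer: b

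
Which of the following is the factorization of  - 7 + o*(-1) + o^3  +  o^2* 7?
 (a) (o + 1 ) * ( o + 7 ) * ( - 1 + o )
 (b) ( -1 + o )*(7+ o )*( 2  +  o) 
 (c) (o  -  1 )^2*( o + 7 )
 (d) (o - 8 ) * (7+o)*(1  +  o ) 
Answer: a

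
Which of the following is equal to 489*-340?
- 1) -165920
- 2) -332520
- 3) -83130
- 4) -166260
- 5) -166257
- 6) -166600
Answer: 4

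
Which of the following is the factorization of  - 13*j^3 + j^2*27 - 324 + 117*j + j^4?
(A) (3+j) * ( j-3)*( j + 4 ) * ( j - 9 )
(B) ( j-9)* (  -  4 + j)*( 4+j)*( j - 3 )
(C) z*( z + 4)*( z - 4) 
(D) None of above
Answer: D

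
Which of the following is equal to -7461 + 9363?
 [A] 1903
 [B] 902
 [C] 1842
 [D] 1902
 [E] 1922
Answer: D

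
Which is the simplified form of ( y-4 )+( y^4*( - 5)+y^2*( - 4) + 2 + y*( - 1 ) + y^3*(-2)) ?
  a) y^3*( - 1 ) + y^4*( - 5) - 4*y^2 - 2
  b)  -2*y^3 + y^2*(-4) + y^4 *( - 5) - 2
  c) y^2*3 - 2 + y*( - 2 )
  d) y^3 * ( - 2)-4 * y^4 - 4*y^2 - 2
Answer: b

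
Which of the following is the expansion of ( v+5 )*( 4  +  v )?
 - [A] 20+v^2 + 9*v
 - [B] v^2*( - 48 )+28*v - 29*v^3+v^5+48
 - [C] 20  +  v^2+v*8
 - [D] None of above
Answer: A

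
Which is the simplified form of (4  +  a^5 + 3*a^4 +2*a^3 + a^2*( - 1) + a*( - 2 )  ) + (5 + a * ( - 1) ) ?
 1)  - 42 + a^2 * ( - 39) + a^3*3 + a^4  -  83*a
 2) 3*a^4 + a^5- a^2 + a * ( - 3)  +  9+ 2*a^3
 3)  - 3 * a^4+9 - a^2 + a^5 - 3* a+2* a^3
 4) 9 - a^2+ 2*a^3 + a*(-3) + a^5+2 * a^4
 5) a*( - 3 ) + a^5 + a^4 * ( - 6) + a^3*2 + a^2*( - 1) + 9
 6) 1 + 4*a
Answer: 2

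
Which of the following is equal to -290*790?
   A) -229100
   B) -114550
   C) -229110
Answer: A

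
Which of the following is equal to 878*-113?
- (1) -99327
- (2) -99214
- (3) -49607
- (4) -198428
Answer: 2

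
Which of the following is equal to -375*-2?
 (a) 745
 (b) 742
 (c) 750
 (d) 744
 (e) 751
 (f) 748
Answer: c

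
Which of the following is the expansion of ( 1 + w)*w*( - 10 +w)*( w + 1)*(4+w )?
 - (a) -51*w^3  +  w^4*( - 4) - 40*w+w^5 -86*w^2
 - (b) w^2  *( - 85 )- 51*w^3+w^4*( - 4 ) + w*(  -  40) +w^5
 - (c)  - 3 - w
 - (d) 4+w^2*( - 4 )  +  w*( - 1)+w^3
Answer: a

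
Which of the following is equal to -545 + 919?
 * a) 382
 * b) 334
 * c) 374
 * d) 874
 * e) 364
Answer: c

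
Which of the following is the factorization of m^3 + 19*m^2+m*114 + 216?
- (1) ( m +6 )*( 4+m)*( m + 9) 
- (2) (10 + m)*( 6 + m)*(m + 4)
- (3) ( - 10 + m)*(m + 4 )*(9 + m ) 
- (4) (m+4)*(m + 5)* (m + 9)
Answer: 1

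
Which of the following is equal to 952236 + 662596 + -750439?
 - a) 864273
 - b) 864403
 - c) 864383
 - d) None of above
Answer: d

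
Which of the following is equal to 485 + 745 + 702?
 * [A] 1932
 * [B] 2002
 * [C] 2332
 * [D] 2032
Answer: A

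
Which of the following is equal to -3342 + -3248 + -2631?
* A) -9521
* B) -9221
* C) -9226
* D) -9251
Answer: B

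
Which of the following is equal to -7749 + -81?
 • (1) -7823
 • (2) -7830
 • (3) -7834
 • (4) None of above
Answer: 2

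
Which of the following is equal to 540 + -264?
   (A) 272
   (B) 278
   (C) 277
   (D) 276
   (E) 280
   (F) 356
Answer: D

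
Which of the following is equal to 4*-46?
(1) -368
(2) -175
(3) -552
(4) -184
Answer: 4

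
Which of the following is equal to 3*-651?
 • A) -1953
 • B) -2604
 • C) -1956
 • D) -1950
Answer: A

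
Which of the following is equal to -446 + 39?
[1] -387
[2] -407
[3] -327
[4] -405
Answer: 2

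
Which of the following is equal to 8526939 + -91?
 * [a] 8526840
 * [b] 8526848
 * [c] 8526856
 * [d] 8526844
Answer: b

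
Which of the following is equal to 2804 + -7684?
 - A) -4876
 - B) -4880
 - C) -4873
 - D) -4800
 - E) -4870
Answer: B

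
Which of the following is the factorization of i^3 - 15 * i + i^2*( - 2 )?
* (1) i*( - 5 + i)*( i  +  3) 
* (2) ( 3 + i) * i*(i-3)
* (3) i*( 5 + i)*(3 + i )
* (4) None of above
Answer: 1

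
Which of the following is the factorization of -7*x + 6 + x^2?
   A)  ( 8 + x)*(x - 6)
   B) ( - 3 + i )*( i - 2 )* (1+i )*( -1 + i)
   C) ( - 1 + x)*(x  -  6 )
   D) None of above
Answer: C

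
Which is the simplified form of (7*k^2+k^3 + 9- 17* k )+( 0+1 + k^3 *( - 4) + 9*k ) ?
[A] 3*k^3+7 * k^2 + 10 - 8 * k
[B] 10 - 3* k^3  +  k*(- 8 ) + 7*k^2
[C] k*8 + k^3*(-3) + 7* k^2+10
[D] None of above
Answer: B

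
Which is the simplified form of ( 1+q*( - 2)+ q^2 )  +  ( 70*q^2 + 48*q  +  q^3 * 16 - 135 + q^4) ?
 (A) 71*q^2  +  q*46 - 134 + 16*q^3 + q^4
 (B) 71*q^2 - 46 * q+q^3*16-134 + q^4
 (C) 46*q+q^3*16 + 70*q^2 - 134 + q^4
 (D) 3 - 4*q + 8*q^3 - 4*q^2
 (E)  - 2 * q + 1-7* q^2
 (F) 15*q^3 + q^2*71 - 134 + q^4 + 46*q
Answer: A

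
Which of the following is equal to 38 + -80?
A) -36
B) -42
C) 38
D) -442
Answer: B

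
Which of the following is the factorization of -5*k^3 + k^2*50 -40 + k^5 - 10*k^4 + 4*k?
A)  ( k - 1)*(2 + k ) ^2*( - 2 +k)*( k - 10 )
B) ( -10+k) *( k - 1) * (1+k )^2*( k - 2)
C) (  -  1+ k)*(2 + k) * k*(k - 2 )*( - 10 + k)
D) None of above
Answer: D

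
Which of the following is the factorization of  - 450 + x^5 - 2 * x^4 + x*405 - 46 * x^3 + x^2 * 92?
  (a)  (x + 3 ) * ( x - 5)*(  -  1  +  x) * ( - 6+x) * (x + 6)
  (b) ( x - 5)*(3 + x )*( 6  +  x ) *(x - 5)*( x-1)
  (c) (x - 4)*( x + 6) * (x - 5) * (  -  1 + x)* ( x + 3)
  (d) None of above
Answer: b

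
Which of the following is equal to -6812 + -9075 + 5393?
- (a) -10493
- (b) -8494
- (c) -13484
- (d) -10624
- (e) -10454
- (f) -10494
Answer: f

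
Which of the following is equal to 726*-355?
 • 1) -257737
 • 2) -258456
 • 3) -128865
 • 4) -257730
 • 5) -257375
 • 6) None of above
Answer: 4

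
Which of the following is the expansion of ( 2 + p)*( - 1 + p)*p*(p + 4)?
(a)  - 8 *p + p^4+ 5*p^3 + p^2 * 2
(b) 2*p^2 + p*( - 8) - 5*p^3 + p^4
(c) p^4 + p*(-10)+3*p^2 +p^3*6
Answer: a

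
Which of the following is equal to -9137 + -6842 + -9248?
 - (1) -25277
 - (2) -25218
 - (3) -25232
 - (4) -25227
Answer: 4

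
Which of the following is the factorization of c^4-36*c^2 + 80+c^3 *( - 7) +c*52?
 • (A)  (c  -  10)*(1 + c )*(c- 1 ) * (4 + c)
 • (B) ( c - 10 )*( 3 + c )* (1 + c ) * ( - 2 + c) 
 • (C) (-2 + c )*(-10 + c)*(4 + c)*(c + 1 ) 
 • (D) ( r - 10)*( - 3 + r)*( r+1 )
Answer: C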